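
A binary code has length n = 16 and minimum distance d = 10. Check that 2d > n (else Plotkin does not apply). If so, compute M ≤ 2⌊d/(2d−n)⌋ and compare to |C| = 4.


Plotkin bound M ≤ 4; given |C| = 4 ≤ bound (satisfied).

Check applicability: 2d = 20, n = 16.
2d − n = 4 > 0, so Plotkin applies.
Compute d/(2d−n) = 10/4 ≈ 2.5000.
⌊d/(2d−n)⌋ = 2.
Plotkin bound: M ≤ 2·2 = 4.
Given |C| = 4, check: satisfied.
This |C| is at the Plotkin bound.


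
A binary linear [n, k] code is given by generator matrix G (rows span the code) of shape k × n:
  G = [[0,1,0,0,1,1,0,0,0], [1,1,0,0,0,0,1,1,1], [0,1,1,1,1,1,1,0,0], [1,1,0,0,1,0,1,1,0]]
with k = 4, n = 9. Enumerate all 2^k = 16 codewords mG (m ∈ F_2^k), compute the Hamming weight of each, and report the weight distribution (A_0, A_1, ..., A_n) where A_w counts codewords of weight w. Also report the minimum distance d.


Weight distribution: A_0 = 1, A_2 = 1, A_3 = 3, A_4 = 1, A_5 = 4, A_6 = 5, A_7 = 1. Minimum distance d = 2.

Enumerate all 2^4 = 16 messages m ∈ F_2^4.
For each, compute codeword c = mG in F_2^9, then tally its weight.
  m = 0000 → c = 000000000, weight = 0.
  m = 1000 → c = 010011000, weight = 3.
  m = 0100 → c = 110000111, weight = 5.
  m = 1100 → c = 100011111, weight = 6.
  m = 0010 → c = 011111100, weight = 6.
  m = 1010 → c = 001100100, weight = 3.
  m = 0110 → c = 101111011, weight = 7.
  m = 1110 → c = 111100011, weight = 6.
  m = 0001 → c = 110010110, weight = 5.
  m = 1001 → c = 100001110, weight = 4.
  m = 0101 → c = 000010001, weight = 2.
  m = 1101 → c = 010001001, weight = 3.
  m = 0011 → c = 101101010, weight = 5.
  m = 1011 → c = 111110010, weight = 6.
  m = 0111 → c = 011101101, weight = 6.
  m = 1111 → c = 001110101, weight = 5.
Tally weights:
  weight 0: 1 codewords.
  weight 2: 1 codewords.
  weight 3: 3 codewords.
  weight 4: 1 codewords.
  weight 5: 4 codewords.
  weight 6: 5 codewords.
  weight 7: 1 codewords.
Minimum distance d = smallest w > 0 with A_w > 0 = 2.
Sanity: Σ A_w = 16 = 2^4 = 16 ✓.


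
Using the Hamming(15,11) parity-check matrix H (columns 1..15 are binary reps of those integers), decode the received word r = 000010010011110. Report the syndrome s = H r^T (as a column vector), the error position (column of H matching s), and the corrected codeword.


s = (1, 0, 0, 1)^T, error position = 9, corrected codeword c = 000010011011110

Compute s = H r^T mod 2 one row at a time:
  s_1 = 1 + 0 + 0 + 1 + 1 + 1 + 1 + 0 = 5 ≡ 1 (mod 2).
  s_2 = 0 + 1 + 0 + 0 + 1 + 1 + 1 + 0 = 4 ≡ 0 (mod 2).
  s_3 = 0 + 0 + 0 + 0 + 0 + 1 + 1 + 0 = 2 ≡ 0 (mod 2).
  s_4 = 0 + 0 + 1 + 0 + 0 + 1 + 1 + 0 = 3 ≡ 1 (mod 2).
s = (1, 0, 0, 1)^T — this equals column 9 of H (binary 1001), so error is at position 9.
Correct: flip bit 9 of r = 000010010011110 to get c = 000010011011110.


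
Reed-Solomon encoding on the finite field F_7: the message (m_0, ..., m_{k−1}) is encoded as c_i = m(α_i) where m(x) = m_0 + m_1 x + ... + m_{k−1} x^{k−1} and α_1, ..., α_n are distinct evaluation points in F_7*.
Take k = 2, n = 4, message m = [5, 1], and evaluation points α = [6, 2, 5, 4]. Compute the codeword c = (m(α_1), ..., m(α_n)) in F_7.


c = [4, 0, 3, 2]

Message polynomial: m(x) = 5 + 1·x (mod 7).
For each evaluation point α_i, compute m(α_i) mod 7:
  α_1 = 6: Horner steps 1 → 4, so m(6) = 4.
  α_2 = 2: Horner steps 1 → 0, so m(2) = 0.
  α_3 = 5: Horner steps 1 → 3, so m(5) = 3.
  α_4 = 4: Horner steps 1 → 2, so m(4) = 2.
Codeword c = [4, 0, 3, 2] ∈ F_7^4.


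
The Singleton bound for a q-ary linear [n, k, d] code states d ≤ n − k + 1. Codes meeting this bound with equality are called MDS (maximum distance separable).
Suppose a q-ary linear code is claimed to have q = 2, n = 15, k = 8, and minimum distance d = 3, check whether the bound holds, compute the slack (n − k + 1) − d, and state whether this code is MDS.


Singleton RHS = n − k + 1 = 8, slack = 5, bound satisfied, not MDS.

Singleton bound: d ≤ n − k + 1.
Here n = 15, k = 8, so n − k + 1 = 8.
Given d = 3, check d ≤ 8: YES.
Slack = (n − k + 1) − d = 5.
The code is NOT MDS (slack = 5 > 0).
Description: the claimed parameters are [15, 8, 3]_2; such a code would be non-MDS.


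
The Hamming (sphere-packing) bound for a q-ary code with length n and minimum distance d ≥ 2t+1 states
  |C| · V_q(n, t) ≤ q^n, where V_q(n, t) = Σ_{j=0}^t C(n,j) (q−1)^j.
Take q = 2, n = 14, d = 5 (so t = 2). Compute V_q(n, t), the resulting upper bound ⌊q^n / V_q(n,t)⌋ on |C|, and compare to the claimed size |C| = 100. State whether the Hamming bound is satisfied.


V_q(n, t) = 106, q^n = 16384, Hamming bound = 154, |C| = 100 ≤ bound (satisfied).

Step 1: Compute V_q(n, t) = Σ_{j=0}^2 C(n, j) (q−1)^j.
  j = 0: C(14,0)·(1)^0 = 1·1 = 1.
  j = 1: C(14,1)·(1)^1 = 14·1 = 14.
  j = 2: C(14,2)·(1)^2 = 91·1 = 91.
  V_q(n, t) = 1 + 14 + 91 = 106.
Step 2: q^n = 2^14 = 16384.
Step 3: Hamming bound ⌊q^n / V_q(n,t)⌋ = ⌊16384/106⌋ = 154.
Step 4: Compare |C| = 100 to 154: satisfied.
The claimed |C| lies below the Hamming bound.


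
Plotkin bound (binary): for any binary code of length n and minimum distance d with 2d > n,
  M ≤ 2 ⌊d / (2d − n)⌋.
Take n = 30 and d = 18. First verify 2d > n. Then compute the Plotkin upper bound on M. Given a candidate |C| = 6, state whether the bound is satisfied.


Plotkin bound M ≤ 6; given |C| = 6 ≤ bound (satisfied).

Check applicability: 2d = 36, n = 30.
2d − n = 6 > 0, so Plotkin applies.
Compute d/(2d−n) = 18/6 ≈ 3.0000.
⌊d/(2d−n)⌋ = 3.
Plotkin bound: M ≤ 2·3 = 6.
Given |C| = 6, check: satisfied.
This |C| is at the Plotkin bound.


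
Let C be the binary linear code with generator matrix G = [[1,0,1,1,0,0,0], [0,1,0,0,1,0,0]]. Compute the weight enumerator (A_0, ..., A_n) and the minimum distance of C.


Weight distribution: A_0 = 1, A_2 = 1, A_3 = 1, A_5 = 1. Minimum distance d = 2.

Enumerate all 2^2 = 4 messages m ∈ F_2^2.
For each, compute codeword c = mG in F_2^7, then tally its weight.
  m = 00 → c = 0000000, weight = 0.
  m = 10 → c = 1011000, weight = 3.
  m = 01 → c = 0100100, weight = 2.
  m = 11 → c = 1111100, weight = 5.
Tally weights:
  weight 0: 1 codewords.
  weight 2: 1 codewords.
  weight 3: 1 codewords.
  weight 5: 1 codewords.
Minimum distance d = smallest w > 0 with A_w > 0 = 2.
Sanity: Σ A_w = 4 = 2^2 = 4 ✓.


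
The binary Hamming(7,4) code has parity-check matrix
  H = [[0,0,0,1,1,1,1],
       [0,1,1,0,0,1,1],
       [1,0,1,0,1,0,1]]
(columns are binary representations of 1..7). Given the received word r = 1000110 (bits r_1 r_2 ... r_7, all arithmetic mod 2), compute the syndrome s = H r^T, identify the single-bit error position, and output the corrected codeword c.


s = (0, 1, 0)^T, error position = 2, corrected codeword c = 1100110

Compute s = H r^T mod 2 one row at a time:
  s_1 = 0 + 1 + 1 + 0 = 2 ≡ 0 (mod 2).
  s_2 = 0 + 0 + 1 + 0 = 1 ≡ 1 (mod 2).
  s_3 = 1 + 0 + 1 + 0 = 2 ≡ 0 (mod 2).
s = (0, 1, 0)^T — this equals column 2 of H (binary 010), so error is at position 2.
Correct: flip bit 2 of r = 1000110 to get c = 1100110.


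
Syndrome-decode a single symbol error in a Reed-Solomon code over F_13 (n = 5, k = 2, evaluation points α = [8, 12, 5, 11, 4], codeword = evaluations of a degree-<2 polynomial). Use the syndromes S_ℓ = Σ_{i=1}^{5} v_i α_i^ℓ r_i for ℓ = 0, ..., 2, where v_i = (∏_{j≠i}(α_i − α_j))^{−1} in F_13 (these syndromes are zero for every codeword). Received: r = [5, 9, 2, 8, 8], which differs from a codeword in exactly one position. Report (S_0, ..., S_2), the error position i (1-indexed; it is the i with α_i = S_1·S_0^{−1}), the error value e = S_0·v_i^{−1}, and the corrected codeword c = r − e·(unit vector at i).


S = (11, 5, 7), error at position 5, error magnitude e = 7, c = [5, 9, 2, 8, 1].

Step 1: column multipliers v_i = (∏_{j≠i}(α_i − α_j))^{−1} mod 13.
  i = 1 (α = 8): (8−12)(8−5)(8−11)(8−4) = (−4)·3·(−3)·4 = 144 ≡ 1, so v_1 = 1^{−1} = 1 (mod 13).
  i = 2 (α = 12): (12−8)(12−5)(12−11)(12−4) = 4·7·1·8 = 224 ≡ 3, so v_2 = 3^{−1} = 9 (mod 13).
  i = 3 (α = 5): (5−8)(5−12)(5−11)(5−4) = (−3)·(−7)·(−6)·1 = −126 ≡ 4, so v_3 = 4^{−1} = 10 (mod 13).
  i = 4 (α = 11): (11−8)(11−12)(11−5)(11−4) = 3·(−1)·6·7 = −126 ≡ 4, so v_4 = 4^{−1} = 10 (mod 13).
  i = 5 (α = 4): (4−8)(4−12)(4−5)(4−11) = (−4)·(−8)·(−1)·(−7) = 224 ≡ 3, so v_5 = 3^{−1} = 9 (mod 13).
  v = [1, 9, 10, 10, 9].
Step 2: syndromes of r = [5, 9, 2, 8, 8] (all sums mod 13).
  S_0 = Σ v_i r_i = 1·5 + 9·9 + 10·2 + 10·8 + 9·8 = 258 ≡ 11.
  S_1 = Σ v_i α_i r_i = 1·8·5 + 9·12·9 + 10·5·2 + 10·11·8 + 9·4·8 = 2280 ≡ 5.
  α_i^2 mod 13 = [12, 1, 12, 4, 3].
  S_2 = Σ v_i α_i^2 r_i = 1·12·5 + 9·1·9 + 10·12·2 + 10·4·8 + 9·3·8 = 917 ≡ 7.
  S = (11, 5, 7) ≠ 0, so r is not a codeword (an error is present).
Step 3: locate the error. For a single error e at position i, S_ℓ = v_i·e·α_i^ℓ, so α_err = S_1/S_0.
  S_0^{−1} = 11^{−1} = 6 (mod 13), so α_err = 5·6 = 30 ≡ 4 = α_5. Error position i = 5.
  Consistency check: S_2/S_1 = 7·8 = 56 ≡ 4 = α_err ✓ (single-error assumption holds).
Step 4: error magnitude e = S_0/v_5 = S_0·∏_{j≠5}(α_5 − α_j) = 11·3 = 33 ≡ 7 (mod 13).
Step 5: correct position 5: c_5 = r_5 − e = 8 − 7 ≡ 1 (mod 13). Hence c = [5, 9, 2, 8, 1].
  Check: interpolating c through the α_i gives m(x) = 10 + 1·x (degree < 2) with m(α_i) = c_i for every i, so c is indeed a codeword.


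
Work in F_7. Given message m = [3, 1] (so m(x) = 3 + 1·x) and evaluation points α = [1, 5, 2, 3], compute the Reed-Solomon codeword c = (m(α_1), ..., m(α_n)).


c = [4, 1, 5, 6]

Message polynomial: m(x) = 3 + 1·x (mod 7).
For each evaluation point α_i, compute m(α_i) mod 7:
  α_1 = 1: Horner steps 1 → 4, so m(1) = 4.
  α_2 = 5: Horner steps 1 → 1, so m(5) = 1.
  α_3 = 2: Horner steps 1 → 5, so m(2) = 5.
  α_4 = 3: Horner steps 1 → 6, so m(3) = 6.
Codeword c = [4, 1, 5, 6] ∈ F_7^4.


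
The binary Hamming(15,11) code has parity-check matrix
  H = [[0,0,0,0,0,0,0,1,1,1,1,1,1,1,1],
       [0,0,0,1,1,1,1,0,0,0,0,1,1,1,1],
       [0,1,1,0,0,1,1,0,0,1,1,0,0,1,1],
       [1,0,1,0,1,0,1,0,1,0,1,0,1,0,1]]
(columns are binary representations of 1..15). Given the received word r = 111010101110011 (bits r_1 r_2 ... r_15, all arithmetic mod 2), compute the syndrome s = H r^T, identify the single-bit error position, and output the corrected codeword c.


s = (1, 0, 1, 1)^T, error position = 11, corrected codeword c = 111010101100011

Compute s = H r^T mod 2 one row at a time:
  s_1 = 0 + 1 + 1 + 1 + 0 + 0 + 1 + 1 = 5 ≡ 1 (mod 2).
  s_2 = 0 + 1 + 0 + 1 + 0 + 0 + 1 + 1 = 4 ≡ 0 (mod 2).
  s_3 = 1 + 1 + 0 + 1 + 1 + 1 + 1 + 1 = 7 ≡ 1 (mod 2).
  s_4 = 1 + 1 + 1 + 1 + 1 + 1 + 0 + 1 = 7 ≡ 1 (mod 2).
s = (1, 0, 1, 1)^T — this equals column 11 of H (binary 1011), so error is at position 11.
Correct: flip bit 11 of r = 111010101110011 to get c = 111010101100011.


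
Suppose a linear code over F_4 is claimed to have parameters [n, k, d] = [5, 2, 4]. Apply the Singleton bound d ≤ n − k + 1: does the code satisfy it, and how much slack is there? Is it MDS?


Singleton RHS = n − k + 1 = 4, slack = 0, bound satisfied, MDS.

Singleton bound: d ≤ n − k + 1.
Here n = 5, k = 2, so n − k + 1 = 4.
Given d = 4, check d ≤ 4: YES.
Slack = (n − k + 1) − d = 0.
The code is MDS (slack = 0).
Description: the claimed parameters are [5, 2, 4]_4; such a code would be MDS (meets Singleton bound).


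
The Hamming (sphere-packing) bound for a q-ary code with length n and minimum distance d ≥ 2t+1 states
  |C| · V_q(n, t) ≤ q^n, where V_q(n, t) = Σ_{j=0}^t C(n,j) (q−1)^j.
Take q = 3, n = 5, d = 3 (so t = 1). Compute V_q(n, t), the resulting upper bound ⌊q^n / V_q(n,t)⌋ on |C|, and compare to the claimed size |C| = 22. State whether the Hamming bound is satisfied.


V_q(n, t) = 11, q^n = 243, Hamming bound = 22, |C| = 22 ≤ bound (satisfied).

Step 1: Compute V_q(n, t) = Σ_{j=0}^1 C(n, j) (q−1)^j.
  j = 0: C(5,0)·(2)^0 = 1·1 = 1.
  j = 1: C(5,1)·(2)^1 = 5·2 = 10.
  V_q(n, t) = 1 + 10 = 11.
Step 2: q^n = 3^5 = 243.
Step 3: Hamming bound ⌊q^n / V_q(n,t)⌋ = ⌊243/11⌋ = 22.
Step 4: Compare |C| = 22 to 22: satisfied.
The claimed |C| lies at the Hamming bound (tight).


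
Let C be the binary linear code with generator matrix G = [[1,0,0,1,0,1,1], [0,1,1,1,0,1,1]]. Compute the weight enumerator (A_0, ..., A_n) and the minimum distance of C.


Weight distribution: A_0 = 1, A_3 = 1, A_4 = 1, A_5 = 1. Minimum distance d = 3.

Enumerate all 2^2 = 4 messages m ∈ F_2^2.
For each, compute codeword c = mG in F_2^7, then tally its weight.
  m = 00 → c = 0000000, weight = 0.
  m = 10 → c = 1001011, weight = 4.
  m = 01 → c = 0111011, weight = 5.
  m = 11 → c = 1110000, weight = 3.
Tally weights:
  weight 0: 1 codewords.
  weight 3: 1 codewords.
  weight 4: 1 codewords.
  weight 5: 1 codewords.
Minimum distance d = smallest w > 0 with A_w > 0 = 3.
Sanity: Σ A_w = 4 = 2^2 = 4 ✓.


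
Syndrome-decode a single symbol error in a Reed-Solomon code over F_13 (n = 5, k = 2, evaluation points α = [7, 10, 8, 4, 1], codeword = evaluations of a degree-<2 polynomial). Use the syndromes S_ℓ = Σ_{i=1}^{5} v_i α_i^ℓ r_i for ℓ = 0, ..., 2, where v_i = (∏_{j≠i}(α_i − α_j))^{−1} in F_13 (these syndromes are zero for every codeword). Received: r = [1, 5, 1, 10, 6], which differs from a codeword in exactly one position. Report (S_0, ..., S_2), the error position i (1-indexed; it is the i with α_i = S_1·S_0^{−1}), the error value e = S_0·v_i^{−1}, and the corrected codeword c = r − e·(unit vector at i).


S = (9, 7, 4), error at position 3, error magnitude e = 3, c = [1, 5, 11, 10, 6].

Step 1: column multipliers v_i = (∏_{j≠i}(α_i − α_j))^{−1} mod 13.
  i = 1 (α = 7): (7−10)(7−8)(7−4)(7−1) = (−3)·(−1)·3·6 = 54 ≡ 2, so v_1 = 2^{−1} = 7 (mod 13).
  i = 2 (α = 10): (10−7)(10−8)(10−4)(10−1) = 3·2·6·9 = 324 ≡ 12, so v_2 = 12^{−1} = 12 (mod 13).
  i = 3 (α = 8): (8−7)(8−10)(8−4)(8−1) = 1·(−2)·4·7 = −56 ≡ 9, so v_3 = 9^{−1} = 3 (mod 13).
  i = 4 (α = 4): (4−7)(4−10)(4−8)(4−1) = (−3)·(−6)·(−4)·3 = −216 ≡ 5, so v_4 = 5^{−1} = 8 (mod 13).
  i = 5 (α = 1): (1−7)(1−10)(1−8)(1−4) = (−6)·(−9)·(−7)·(−3) = 1134 ≡ 3, so v_5 = 3^{−1} = 9 (mod 13).
  v = [7, 12, 3, 8, 9].
Step 2: syndromes of r = [1, 5, 1, 10, 6] (all sums mod 13).
  S_0 = Σ v_i r_i = 7·1 + 12·5 + 3·1 + 8·10 + 9·6 = 204 ≡ 9.
  S_1 = Σ v_i α_i r_i = 7·7·1 + 12·10·5 + 3·8·1 + 8·4·10 + 9·1·6 = 1047 ≡ 7.
  α_i^2 mod 13 = [10, 9, 12, 3, 1].
  S_2 = Σ v_i α_i^2 r_i = 7·10·1 + 12·9·5 + 3·12·1 + 8·3·10 + 9·1·6 = 940 ≡ 4.
  S = (9, 7, 4) ≠ 0, so r is not a codeword (an error is present).
Step 3: locate the error. For a single error e at position i, S_ℓ = v_i·e·α_i^ℓ, so α_err = S_1/S_0.
  S_0^{−1} = 9^{−1} = 3 (mod 13), so α_err = 7·3 = 21 ≡ 8 = α_3. Error position i = 3.
  Consistency check: S_2/S_1 = 4·2 = 8 ≡ 8 = α_err ✓ (single-error assumption holds).
Step 4: error magnitude e = S_0/v_3 = S_0·∏_{j≠3}(α_3 − α_j) = 9·9 = 81 ≡ 3 (mod 13).
Step 5: correct position 3: c_3 = r_3 − e = 1 − 3 ≡ 11 (mod 13). Hence c = [1, 5, 11, 10, 6].
  Check: interpolating c through the α_i gives m(x) = 9 + 10·x (degree < 2) with m(α_i) = c_i for every i, so c is indeed a codeword.


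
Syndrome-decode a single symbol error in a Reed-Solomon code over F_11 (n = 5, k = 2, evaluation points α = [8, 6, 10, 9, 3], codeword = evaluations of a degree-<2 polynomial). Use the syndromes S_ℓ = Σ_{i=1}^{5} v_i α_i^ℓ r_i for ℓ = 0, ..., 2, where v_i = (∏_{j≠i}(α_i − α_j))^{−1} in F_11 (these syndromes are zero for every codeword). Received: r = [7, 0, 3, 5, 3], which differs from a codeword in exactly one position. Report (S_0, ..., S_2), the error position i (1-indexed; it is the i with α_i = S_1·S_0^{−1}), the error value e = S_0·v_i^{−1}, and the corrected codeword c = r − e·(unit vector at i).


S = (10, 8, 2), error at position 5, error magnitude e = 8, c = [7, 0, 3, 5, 6].

Step 1: column multipliers v_i = (∏_{j≠i}(α_i − α_j))^{−1} mod 11.
  i = 1 (α = 8): (8−6)(8−10)(8−9)(8−3) = 2·(−2)·(−1)·5 = 20 ≡ 9, so v_1 = 9^{−1} = 5 (mod 11).
  i = 2 (α = 6): (6−8)(6−10)(6−9)(6−3) = (−2)·(−4)·(−3)·3 = −72 ≡ 5, so v_2 = 5^{−1} = 9 (mod 11).
  i = 3 (α = 10): (10−8)(10−6)(10−9)(10−3) = 2·4·1·7 = 56 ≡ 1, so v_3 = 1^{−1} = 1 (mod 11).
  i = 4 (α = 9): (9−8)(9−6)(9−10)(9−3) = 1·3·(−1)·6 = −18 ≡ 4, so v_4 = 4^{−1} = 3 (mod 11).
  i = 5 (α = 3): (3−8)(3−6)(3−10)(3−9) = (−5)·(−3)·(−7)·(−6) = 630 ≡ 3, so v_5 = 3^{−1} = 4 (mod 11).
  v = [5, 9, 1, 3, 4].
Step 2: syndromes of r = [7, 0, 3, 5, 3] (all sums mod 11).
  S_0 = Σ v_i r_i = 5·7 + 9·0 + 1·3 + 3·5 + 4·3 = 65 ≡ 10.
  S_1 = Σ v_i α_i r_i = 5·8·7 + 9·6·0 + 1·10·3 + 3·9·5 + 4·3·3 = 481 ≡ 8.
  α_i^2 mod 11 = [9, 3, 1, 4, 9].
  S_2 = Σ v_i α_i^2 r_i = 5·9·7 + 9·3·0 + 1·1·3 + 3·4·5 + 4·9·3 = 486 ≡ 2.
  S = (10, 8, 2) ≠ 0, so r is not a codeword (an error is present).
Step 3: locate the error. For a single error e at position i, S_ℓ = v_i·e·α_i^ℓ, so α_err = S_1/S_0.
  S_0^{−1} = 10^{−1} = 10 (mod 11), so α_err = 8·10 = 80 ≡ 3 = α_5. Error position i = 5.
  Consistency check: S_2/S_1 = 2·7 = 14 ≡ 3 = α_err ✓ (single-error assumption holds).
Step 4: error magnitude e = S_0/v_5 = S_0·∏_{j≠5}(α_5 − α_j) = 10·3 = 30 ≡ 8 (mod 11).
Step 5: correct position 5: c_5 = r_5 − e = 3 − 8 ≡ 6 (mod 11). Hence c = [7, 0, 3, 5, 6].
  Check: interpolating c through the α_i gives m(x) = 1 + 9·x (degree < 2) with m(α_i) = c_i for every i, so c is indeed a codeword.


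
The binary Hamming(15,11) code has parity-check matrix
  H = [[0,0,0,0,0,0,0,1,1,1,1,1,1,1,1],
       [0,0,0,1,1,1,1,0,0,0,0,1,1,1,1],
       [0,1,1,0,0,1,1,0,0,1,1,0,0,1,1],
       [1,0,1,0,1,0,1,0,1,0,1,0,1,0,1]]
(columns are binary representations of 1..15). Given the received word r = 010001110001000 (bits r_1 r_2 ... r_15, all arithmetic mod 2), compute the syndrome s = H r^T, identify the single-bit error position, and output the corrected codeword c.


s = (0, 1, 1, 1)^T, error position = 7, corrected codeword c = 010001010001000

Compute s = H r^T mod 2 one row at a time:
  s_1 = 1 + 0 + 0 + 0 + 1 + 0 + 0 + 0 = 2 ≡ 0 (mod 2).
  s_2 = 0 + 0 + 1 + 1 + 1 + 0 + 0 + 0 = 3 ≡ 1 (mod 2).
  s_3 = 1 + 0 + 1 + 1 + 0 + 0 + 0 + 0 = 3 ≡ 1 (mod 2).
  s_4 = 0 + 0 + 0 + 1 + 0 + 0 + 0 + 0 = 1 ≡ 1 (mod 2).
s = (0, 1, 1, 1)^T — this equals column 7 of H (binary 0111), so error is at position 7.
Correct: flip bit 7 of r = 010001110001000 to get c = 010001010001000.


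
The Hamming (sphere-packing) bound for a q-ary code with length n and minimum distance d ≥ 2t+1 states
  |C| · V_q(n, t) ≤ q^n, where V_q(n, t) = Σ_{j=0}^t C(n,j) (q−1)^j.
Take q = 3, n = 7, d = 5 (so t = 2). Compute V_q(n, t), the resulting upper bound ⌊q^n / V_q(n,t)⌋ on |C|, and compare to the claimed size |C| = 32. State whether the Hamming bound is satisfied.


V_q(n, t) = 99, q^n = 2187, Hamming bound = 22, |C| = 32 > bound (violated).

Step 1: Compute V_q(n, t) = Σ_{j=0}^2 C(n, j) (q−1)^j.
  j = 0: C(7,0)·(2)^0 = 1·1 = 1.
  j = 1: C(7,1)·(2)^1 = 7·2 = 14.
  j = 2: C(7,2)·(2)^2 = 21·4 = 84.
  V_q(n, t) = 1 + 14 + 84 = 99.
Step 2: q^n = 3^7 = 2187.
Step 3: Hamming bound ⌊q^n / V_q(n,t)⌋ = ⌊2187/99⌋ = 22.
Step 4: Compare |C| = 32 to 22: violated.
The claimed |C| lies above the Hamming bound, so no 3-ary code of length 7 with d ≥ 5 can have 32 codewords.


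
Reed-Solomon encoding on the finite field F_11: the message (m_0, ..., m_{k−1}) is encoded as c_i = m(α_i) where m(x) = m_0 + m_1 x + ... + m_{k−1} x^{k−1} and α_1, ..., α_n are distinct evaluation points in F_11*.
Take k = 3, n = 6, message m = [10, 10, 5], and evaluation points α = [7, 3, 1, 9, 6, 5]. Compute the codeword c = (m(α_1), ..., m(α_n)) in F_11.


c = [6, 8, 3, 10, 8, 9]

Message polynomial: m(x) = 10 + 10·x + 5·x^2 (mod 11).
For each evaluation point α_i, compute m(α_i) mod 11:
  α_1 = 7: Horner steps 5 → 1 → 6, so m(7) = 6.
  α_2 = 3: Horner steps 5 → 3 → 8, so m(3) = 8.
  α_3 = 1: Horner steps 5 → 4 → 3, so m(1) = 3.
  α_4 = 9: Horner steps 5 → 0 → 10, so m(9) = 10.
  α_5 = 6: Horner steps 5 → 7 → 8, so m(6) = 8.
  α_6 = 5: Horner steps 5 → 2 → 9, so m(5) = 9.
Codeword c = [6, 8, 3, 10, 8, 9] ∈ F_11^6.


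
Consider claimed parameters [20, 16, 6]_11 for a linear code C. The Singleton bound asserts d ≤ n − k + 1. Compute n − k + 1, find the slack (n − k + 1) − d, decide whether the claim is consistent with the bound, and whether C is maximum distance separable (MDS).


Singleton RHS = n − k + 1 = 5, slack = -1, bound violated (no such code; not MDS).

Singleton bound: d ≤ n − k + 1.
Here n = 20, k = 16, so n − k + 1 = 5.
Given d = 6, check d ≤ 5: NO.
Slack = (n − k + 1) − d = -1.
The slack is negative: d = 6 exceeds n − k + 1 = 5 by 1, so the Singleton bound is violated and no linear [20, 16, 6]_11 code can exist. In particular it is not MDS (MDS requires d = n − k + 1 exactly).
Description: the claimed parameters are [20, 16, 6]_11; such a code would be impossible (violates the Singleton bound).


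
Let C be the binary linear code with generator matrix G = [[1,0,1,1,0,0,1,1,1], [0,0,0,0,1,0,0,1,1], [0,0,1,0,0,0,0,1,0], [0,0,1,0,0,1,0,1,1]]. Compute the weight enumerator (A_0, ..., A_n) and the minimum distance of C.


Weight distribution: A_0 = 1, A_2 = 2, A_3 = 4, A_4 = 3, A_5 = 2, A_6 = 2, A_7 = 2. Minimum distance d = 2.

Enumerate all 2^4 = 16 messages m ∈ F_2^4.
For each, compute codeword c = mG in F_2^9, then tally its weight.
  m = 0000 → c = 000000000, weight = 0.
  m = 1000 → c = 101100111, weight = 6.
  m = 0100 → c = 000010011, weight = 3.
  m = 1100 → c = 101110100, weight = 5.
  m = 0010 → c = 001000010, weight = 2.
  m = 1010 → c = 100100101, weight = 4.
  m = 0110 → c = 001010001, weight = 3.
  m = 1110 → c = 100110110, weight = 5.
  m = 0001 → c = 001001011, weight = 4.
  m = 1001 → c = 100101100, weight = 4.
  m = 0101 → c = 001011000, weight = 3.
  m = 1101 → c = 100111111, weight = 7.
  m = 0011 → c = 000001001, weight = 2.
  m = 1011 → c = 101101110, weight = 6.
  m = 0111 → c = 000011010, weight = 3.
  m = 1111 → c = 101111101, weight = 7.
Tally weights:
  weight 0: 1 codewords.
  weight 2: 2 codewords.
  weight 3: 4 codewords.
  weight 4: 3 codewords.
  weight 5: 2 codewords.
  weight 6: 2 codewords.
  weight 7: 2 codewords.
Minimum distance d = smallest w > 0 with A_w > 0 = 2.
Sanity: Σ A_w = 16 = 2^4 = 16 ✓.


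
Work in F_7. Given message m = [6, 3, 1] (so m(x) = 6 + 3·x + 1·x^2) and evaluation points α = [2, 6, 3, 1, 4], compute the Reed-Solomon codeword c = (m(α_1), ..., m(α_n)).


c = [2, 4, 3, 3, 6]

Message polynomial: m(x) = 6 + 3·x + 1·x^2 (mod 7).
For each evaluation point α_i, compute m(α_i) mod 7:
  α_1 = 2: Horner steps 1 → 5 → 2, so m(2) = 2.
  α_2 = 6: Horner steps 1 → 2 → 4, so m(6) = 4.
  α_3 = 3: Horner steps 1 → 6 → 3, so m(3) = 3.
  α_4 = 1: Horner steps 1 → 4 → 3, so m(1) = 3.
  α_5 = 4: Horner steps 1 → 0 → 6, so m(4) = 6.
Codeword c = [2, 4, 3, 3, 6] ∈ F_7^5.


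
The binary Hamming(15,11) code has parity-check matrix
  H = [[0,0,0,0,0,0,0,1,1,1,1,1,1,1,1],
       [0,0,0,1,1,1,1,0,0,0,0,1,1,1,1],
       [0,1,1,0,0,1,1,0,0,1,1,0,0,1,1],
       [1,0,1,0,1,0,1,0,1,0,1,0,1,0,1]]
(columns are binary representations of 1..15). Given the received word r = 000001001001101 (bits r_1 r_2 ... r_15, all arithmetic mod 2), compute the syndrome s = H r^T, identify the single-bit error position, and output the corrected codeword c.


s = (0, 0, 0, 1)^T, error position = 1, corrected codeword c = 100001001001101

Compute s = H r^T mod 2 one row at a time:
  s_1 = 0 + 1 + 0 + 0 + 1 + 1 + 0 + 1 = 4 ≡ 0 (mod 2).
  s_2 = 0 + 0 + 1 + 0 + 1 + 1 + 0 + 1 = 4 ≡ 0 (mod 2).
  s_3 = 0 + 0 + 1 + 0 + 0 + 0 + 0 + 1 = 2 ≡ 0 (mod 2).
  s_4 = 0 + 0 + 0 + 0 + 1 + 0 + 1 + 1 = 3 ≡ 1 (mod 2).
s = (0, 0, 0, 1)^T — this equals column 1 of H (binary 0001), so error is at position 1.
Correct: flip bit 1 of r = 000001001001101 to get c = 100001001001101.


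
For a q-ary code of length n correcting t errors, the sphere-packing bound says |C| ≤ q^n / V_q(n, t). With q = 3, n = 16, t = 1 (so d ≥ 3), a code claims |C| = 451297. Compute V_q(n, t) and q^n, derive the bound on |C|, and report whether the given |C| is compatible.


V_q(n, t) = 33, q^n = 43046721, Hamming bound = 1304446, |C| = 451297 ≤ bound (satisfied).

Step 1: Compute V_q(n, t) = Σ_{j=0}^1 C(n, j) (q−1)^j.
  j = 0: C(16,0)·(2)^0 = 1·1 = 1.
  j = 1: C(16,1)·(2)^1 = 16·2 = 32.
  V_q(n, t) = 1 + 32 = 33.
Step 2: q^n = 3^16 = 43046721.
Step 3: Hamming bound ⌊q^n / V_q(n,t)⌋ = ⌊43046721/33⌋ = 1304446.
Step 4: Compare |C| = 451297 to 1304446: satisfied.
The claimed |C| lies below the Hamming bound.


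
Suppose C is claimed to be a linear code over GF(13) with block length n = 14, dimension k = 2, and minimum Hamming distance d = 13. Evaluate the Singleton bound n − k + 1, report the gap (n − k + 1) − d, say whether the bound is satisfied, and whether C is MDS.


Singleton RHS = n − k + 1 = 13, slack = 0, bound satisfied, MDS.

Singleton bound: d ≤ n − k + 1.
Here n = 14, k = 2, so n − k + 1 = 13.
Given d = 13, check d ≤ 13: YES.
Slack = (n − k + 1) − d = 0.
The code is MDS (slack = 0).
Description: the claimed parameters are [14, 2, 13]_13; such a code would be MDS (meets Singleton bound).


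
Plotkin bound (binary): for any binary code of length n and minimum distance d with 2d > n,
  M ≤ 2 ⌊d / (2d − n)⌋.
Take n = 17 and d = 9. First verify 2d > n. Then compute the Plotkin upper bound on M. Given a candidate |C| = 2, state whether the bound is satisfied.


Plotkin bound M ≤ 18; given |C| = 2 ≤ bound (satisfied).

Check applicability: 2d = 18, n = 17.
2d − n = 1 > 0, so Plotkin applies.
Compute d/(2d−n) = 9/1 ≈ 9.0000.
⌊d/(2d−n)⌋ = 9.
Plotkin bound: M ≤ 2·9 = 18.
Given |C| = 2, check: satisfied.
This |C| is below the Plotkin bound.


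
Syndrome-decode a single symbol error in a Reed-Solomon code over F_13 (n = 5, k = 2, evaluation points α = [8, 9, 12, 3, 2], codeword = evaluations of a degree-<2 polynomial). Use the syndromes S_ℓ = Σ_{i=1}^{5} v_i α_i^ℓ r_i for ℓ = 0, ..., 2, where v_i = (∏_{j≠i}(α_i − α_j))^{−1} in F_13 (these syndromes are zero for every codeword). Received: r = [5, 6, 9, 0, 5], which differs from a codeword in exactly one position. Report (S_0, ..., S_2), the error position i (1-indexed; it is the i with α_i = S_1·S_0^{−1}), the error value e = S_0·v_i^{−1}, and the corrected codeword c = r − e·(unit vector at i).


S = (8, 3, 6), error at position 5, error magnitude e = 6, c = [5, 6, 9, 0, 12].

Step 1: column multipliers v_i = (∏_{j≠i}(α_i − α_j))^{−1} mod 13.
  i = 1 (α = 8): (8−9)(8−12)(8−3)(8−2) = (−1)·(−4)·5·6 = 120 ≡ 3, so v_1 = 3^{−1} = 9 (mod 13).
  i = 2 (α = 9): (9−8)(9−12)(9−3)(9−2) = 1·(−3)·6·7 = −126 ≡ 4, so v_2 = 4^{−1} = 10 (mod 13).
  i = 3 (α = 12): (12−8)(12−9)(12−3)(12−2) = 4·3·9·10 = 1080 ≡ 1, so v_3 = 1^{−1} = 1 (mod 13).
  i = 4 (α = 3): (3−8)(3−9)(3−12)(3−2) = (−5)·(−6)·(−9)·1 = −270 ≡ 3, so v_4 = 3^{−1} = 9 (mod 13).
  i = 5 (α = 2): (2−8)(2−9)(2−12)(2−3) = (−6)·(−7)·(−10)·(−1) = 420 ≡ 4, so v_5 = 4^{−1} = 10 (mod 13).
  v = [9, 10, 1, 9, 10].
Step 2: syndromes of r = [5, 6, 9, 0, 5] (all sums mod 13).
  S_0 = Σ v_i r_i = 9·5 + 10·6 + 1·9 + 9·0 + 10·5 = 164 ≡ 8.
  S_1 = Σ v_i α_i r_i = 9·8·5 + 10·9·6 + 1·12·9 + 9·3·0 + 10·2·5 = 1108 ≡ 3.
  α_i^2 mod 13 = [12, 3, 1, 9, 4].
  S_2 = Σ v_i α_i^2 r_i = 9·12·5 + 10·3·6 + 1·1·9 + 9·9·0 + 10·4·5 = 929 ≡ 6.
  S = (8, 3, 6) ≠ 0, so r is not a codeword (an error is present).
Step 3: locate the error. For a single error e at position i, S_ℓ = v_i·e·α_i^ℓ, so α_err = S_1/S_0.
  S_0^{−1} = 8^{−1} = 5 (mod 13), so α_err = 3·5 = 15 ≡ 2 = α_5. Error position i = 5.
  Consistency check: S_2/S_1 = 6·9 = 54 ≡ 2 = α_err ✓ (single-error assumption holds).
Step 4: error magnitude e = S_0/v_5 = S_0·∏_{j≠5}(α_5 − α_j) = 8·4 = 32 ≡ 6 (mod 13).
Step 5: correct position 5: c_5 = r_5 − e = 5 − 6 ≡ 12 (mod 13). Hence c = [5, 6, 9, 0, 12].
  Check: interpolating c through the α_i gives m(x) = 10 + 1·x (degree < 2) with m(α_i) = c_i for every i, so c is indeed a codeword.


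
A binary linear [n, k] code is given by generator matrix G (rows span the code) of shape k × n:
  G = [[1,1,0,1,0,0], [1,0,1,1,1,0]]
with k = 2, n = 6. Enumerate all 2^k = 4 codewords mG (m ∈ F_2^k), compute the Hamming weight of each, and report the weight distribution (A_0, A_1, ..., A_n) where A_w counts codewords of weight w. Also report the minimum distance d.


Weight distribution: A_0 = 1, A_3 = 2, A_4 = 1. Minimum distance d = 3.

Enumerate all 2^2 = 4 messages m ∈ F_2^2.
For each, compute codeword c = mG in F_2^6, then tally its weight.
  m = 00 → c = 000000, weight = 0.
  m = 10 → c = 110100, weight = 3.
  m = 01 → c = 101110, weight = 4.
  m = 11 → c = 011010, weight = 3.
Tally weights:
  weight 0: 1 codewords.
  weight 3: 2 codewords.
  weight 4: 1 codewords.
Minimum distance d = smallest w > 0 with A_w > 0 = 3.
Sanity: Σ A_w = 4 = 2^2 = 4 ✓.


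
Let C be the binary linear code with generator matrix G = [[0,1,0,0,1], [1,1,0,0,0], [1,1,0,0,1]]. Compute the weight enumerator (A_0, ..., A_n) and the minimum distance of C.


Weight distribution: A_0 = 1, A_1 = 3, A_2 = 3, A_3 = 1. Minimum distance d = 1.

Enumerate all 2^3 = 8 messages m ∈ F_2^3.
For each, compute codeword c = mG in F_2^5, then tally its weight.
  m = 000 → c = 00000, weight = 0.
  m = 100 → c = 01001, weight = 2.
  m = 010 → c = 11000, weight = 2.
  m = 110 → c = 10001, weight = 2.
  m = 001 → c = 11001, weight = 3.
  m = 101 → c = 10000, weight = 1.
  m = 011 → c = 00001, weight = 1.
  m = 111 → c = 01000, weight = 1.
Tally weights:
  weight 0: 1 codewords.
  weight 1: 3 codewords.
  weight 2: 3 codewords.
  weight 3: 1 codewords.
Minimum distance d = smallest w > 0 with A_w > 0 = 1.
Sanity: Σ A_w = 8 = 2^3 = 8 ✓.


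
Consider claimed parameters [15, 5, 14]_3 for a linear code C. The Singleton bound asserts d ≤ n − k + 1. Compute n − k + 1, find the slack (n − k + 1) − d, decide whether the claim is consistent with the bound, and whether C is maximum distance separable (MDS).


Singleton RHS = n − k + 1 = 11, slack = -3, bound violated (no such code; not MDS).

Singleton bound: d ≤ n − k + 1.
Here n = 15, k = 5, so n − k + 1 = 11.
Given d = 14, check d ≤ 11: NO.
Slack = (n − k + 1) − d = -3.
The slack is negative: d = 14 exceeds n − k + 1 = 11 by 3, so the Singleton bound is violated and no linear [15, 5, 14]_3 code can exist. In particular it is not MDS (MDS requires d = n − k + 1 exactly).
Description: the claimed parameters are [15, 5, 14]_3; such a code would be impossible (violates the Singleton bound).


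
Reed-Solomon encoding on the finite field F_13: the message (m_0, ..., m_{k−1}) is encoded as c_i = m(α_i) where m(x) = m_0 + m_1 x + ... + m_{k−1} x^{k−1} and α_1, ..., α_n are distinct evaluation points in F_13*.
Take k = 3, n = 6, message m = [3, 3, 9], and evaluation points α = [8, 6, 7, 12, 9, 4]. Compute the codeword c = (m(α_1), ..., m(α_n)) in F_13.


c = [5, 7, 10, 9, 5, 3]

Message polynomial: m(x) = 3 + 3·x + 9·x^2 (mod 13).
For each evaluation point α_i, compute m(α_i) mod 13:
  α_1 = 8: Horner steps 9 → 10 → 5, so m(8) = 5.
  α_2 = 6: Horner steps 9 → 5 → 7, so m(6) = 7.
  α_3 = 7: Horner steps 9 → 1 → 10, so m(7) = 10.
  α_4 = 12: Horner steps 9 → 7 → 9, so m(12) = 9.
  α_5 = 9: Horner steps 9 → 6 → 5, so m(9) = 5.
  α_6 = 4: Horner steps 9 → 0 → 3, so m(4) = 3.
Codeword c = [5, 7, 10, 9, 5, 3] ∈ F_13^6.


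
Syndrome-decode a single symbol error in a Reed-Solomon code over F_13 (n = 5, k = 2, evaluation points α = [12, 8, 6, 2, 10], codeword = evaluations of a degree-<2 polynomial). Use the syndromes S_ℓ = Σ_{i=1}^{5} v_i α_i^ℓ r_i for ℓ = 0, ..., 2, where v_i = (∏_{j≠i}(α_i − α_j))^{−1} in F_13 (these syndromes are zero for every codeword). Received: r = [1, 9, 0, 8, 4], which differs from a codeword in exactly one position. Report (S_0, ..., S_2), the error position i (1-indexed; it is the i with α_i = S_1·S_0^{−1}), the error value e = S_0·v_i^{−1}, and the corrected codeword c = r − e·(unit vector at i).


S = (6, 8, 2), error at position 5, error magnitude e = 12, c = [1, 9, 0, 8, 5].

Step 1: column multipliers v_i = (∏_{j≠i}(α_i − α_j))^{−1} mod 13.
  i = 1 (α = 12): (12−8)(12−6)(12−2)(12−10) = 4·6·10·2 = 480 ≡ 12, so v_1 = 12^{−1} = 12 (mod 13).
  i = 2 (α = 8): (8−12)(8−6)(8−2)(8−10) = (−4)·2·6·(−2) = 96 ≡ 5, so v_2 = 5^{−1} = 8 (mod 13).
  i = 3 (α = 6): (6−12)(6−8)(6−2)(6−10) = (−6)·(−2)·4·(−4) = −192 ≡ 3, so v_3 = 3^{−1} = 9 (mod 13).
  i = 4 (α = 2): (2−12)(2−8)(2−6)(2−10) = (−10)·(−6)·(−4)·(−8) = 1920 ≡ 9, so v_4 = 9^{−1} = 3 (mod 13).
  i = 5 (α = 10): (10−12)(10−8)(10−6)(10−2) = (−2)·2·4·8 = −128 ≡ 2, so v_5 = 2^{−1} = 7 (mod 13).
  v = [12, 8, 9, 3, 7].
Step 2: syndromes of r = [1, 9, 0, 8, 4] (all sums mod 13).
  S_0 = Σ v_i r_i = 12·1 + 8·9 + 9·0 + 3·8 + 7·4 = 136 ≡ 6.
  S_1 = Σ v_i α_i r_i = 12·12·1 + 8·8·9 + 9·6·0 + 3·2·8 + 7·10·4 = 1048 ≡ 8.
  α_i^2 mod 13 = [1, 12, 10, 4, 9].
  S_2 = Σ v_i α_i^2 r_i = 12·1·1 + 8·12·9 + 9·10·0 + 3·4·8 + 7·9·4 = 1224 ≡ 2.
  S = (6, 8, 2) ≠ 0, so r is not a codeword (an error is present).
Step 3: locate the error. For a single error e at position i, S_ℓ = v_i·e·α_i^ℓ, so α_err = S_1/S_0.
  S_0^{−1} = 6^{−1} = 11 (mod 13), so α_err = 8·11 = 88 ≡ 10 = α_5. Error position i = 5.
  Consistency check: S_2/S_1 = 2·5 = 10 ≡ 10 = α_err ✓ (single-error assumption holds).
Step 4: error magnitude e = S_0/v_5 = S_0·∏_{j≠5}(α_5 − α_j) = 6·2 = 12 ≡ 12 (mod 13).
Step 5: correct position 5: c_5 = r_5 − e = 4 − 12 ≡ 5 (mod 13). Hence c = [1, 9, 0, 8, 5].
  Check: interpolating c through the α_i gives m(x) = 12 + 11·x (degree < 2) with m(α_i) = c_i for every i, so c is indeed a codeword.


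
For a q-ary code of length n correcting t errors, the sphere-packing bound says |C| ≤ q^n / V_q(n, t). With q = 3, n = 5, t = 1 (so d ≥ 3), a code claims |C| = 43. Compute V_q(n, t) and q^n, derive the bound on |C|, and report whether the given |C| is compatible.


V_q(n, t) = 11, q^n = 243, Hamming bound = 22, |C| = 43 > bound (violated).

Step 1: Compute V_q(n, t) = Σ_{j=0}^1 C(n, j) (q−1)^j.
  j = 0: C(5,0)·(2)^0 = 1·1 = 1.
  j = 1: C(5,1)·(2)^1 = 5·2 = 10.
  V_q(n, t) = 1 + 10 = 11.
Step 2: q^n = 3^5 = 243.
Step 3: Hamming bound ⌊q^n / V_q(n,t)⌋ = ⌊243/11⌋ = 22.
Step 4: Compare |C| = 43 to 22: violated.
The claimed |C| lies above the Hamming bound, so no 3-ary code of length 5 with d ≥ 3 can have 43 codewords.


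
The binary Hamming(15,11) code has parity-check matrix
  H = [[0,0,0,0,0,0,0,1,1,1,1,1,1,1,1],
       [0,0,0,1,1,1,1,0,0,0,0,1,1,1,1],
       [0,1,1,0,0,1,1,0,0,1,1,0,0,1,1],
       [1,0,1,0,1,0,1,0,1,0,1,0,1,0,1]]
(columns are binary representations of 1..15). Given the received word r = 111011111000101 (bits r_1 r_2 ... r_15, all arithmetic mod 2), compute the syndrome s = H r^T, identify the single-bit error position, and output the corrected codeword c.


s = (0, 1, 1, 1)^T, error position = 7, corrected codeword c = 111011011000101

Compute s = H r^T mod 2 one row at a time:
  s_1 = 1 + 1 + 0 + 0 + 0 + 1 + 0 + 1 = 4 ≡ 0 (mod 2).
  s_2 = 0 + 1 + 1 + 1 + 0 + 1 + 0 + 1 = 5 ≡ 1 (mod 2).
  s_3 = 1 + 1 + 1 + 1 + 0 + 0 + 0 + 1 = 5 ≡ 1 (mod 2).
  s_4 = 1 + 1 + 1 + 1 + 1 + 0 + 1 + 1 = 7 ≡ 1 (mod 2).
s = (0, 1, 1, 1)^T — this equals column 7 of H (binary 0111), so error is at position 7.
Correct: flip bit 7 of r = 111011111000101 to get c = 111011011000101.


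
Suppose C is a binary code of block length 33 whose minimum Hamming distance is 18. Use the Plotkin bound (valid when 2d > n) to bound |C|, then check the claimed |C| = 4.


Plotkin bound M ≤ 12; given |C| = 4 ≤ bound (satisfied).

Check applicability: 2d = 36, n = 33.
2d − n = 3 > 0, so Plotkin applies.
Compute d/(2d−n) = 18/3 ≈ 6.0000.
⌊d/(2d−n)⌋ = 6.
Plotkin bound: M ≤ 2·6 = 12.
Given |C| = 4, check: satisfied.
This |C| is below the Plotkin bound.


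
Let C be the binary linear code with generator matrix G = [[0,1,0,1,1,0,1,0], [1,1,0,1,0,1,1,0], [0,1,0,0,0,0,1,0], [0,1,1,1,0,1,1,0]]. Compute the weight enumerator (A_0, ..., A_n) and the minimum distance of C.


Weight distribution: A_0 = 1, A_2 = 3, A_3 = 4, A_4 = 3, A_5 = 4, A_6 = 1. Minimum distance d = 2.

Enumerate all 2^4 = 16 messages m ∈ F_2^4.
For each, compute codeword c = mG in F_2^8, then tally its weight.
  m = 0000 → c = 00000000, weight = 0.
  m = 1000 → c = 01011010, weight = 4.
  m = 0100 → c = 11010110, weight = 5.
  m = 1100 → c = 10001100, weight = 3.
  m = 0010 → c = 01000010, weight = 2.
  m = 1010 → c = 00011000, weight = 2.
  m = 0110 → c = 10010100, weight = 3.
  m = 1110 → c = 11001110, weight = 5.
  m = 0001 → c = 01110110, weight = 5.
  m = 1001 → c = 00101100, weight = 3.
  m = 0101 → c = 10100000, weight = 2.
  m = 1101 → c = 11111010, weight = 6.
  m = 0011 → c = 00110100, weight = 3.
  m = 1011 → c = 01101110, weight = 5.
  m = 0111 → c = 11100010, weight = 4.
  m = 1111 → c = 10111000, weight = 4.
Tally weights:
  weight 0: 1 codewords.
  weight 2: 3 codewords.
  weight 3: 4 codewords.
  weight 4: 3 codewords.
  weight 5: 4 codewords.
  weight 6: 1 codewords.
Minimum distance d = smallest w > 0 with A_w > 0 = 2.
Sanity: Σ A_w = 16 = 2^4 = 16 ✓.


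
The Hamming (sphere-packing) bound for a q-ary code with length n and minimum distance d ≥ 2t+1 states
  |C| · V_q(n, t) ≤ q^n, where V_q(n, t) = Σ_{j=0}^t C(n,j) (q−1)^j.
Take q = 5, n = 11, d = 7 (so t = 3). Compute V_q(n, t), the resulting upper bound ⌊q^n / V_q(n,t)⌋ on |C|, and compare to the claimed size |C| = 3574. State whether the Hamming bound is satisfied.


V_q(n, t) = 11485, q^n = 48828125, Hamming bound = 4251, |C| = 3574 ≤ bound (satisfied).

Step 1: Compute V_q(n, t) = Σ_{j=0}^3 C(n, j) (q−1)^j.
  j = 0: C(11,0)·(4)^0 = 1·1 = 1.
  j = 1: C(11,1)·(4)^1 = 11·4 = 44.
  j = 2: C(11,2)·(4)^2 = 55·16 = 880.
  j = 3: C(11,3)·(4)^3 = 165·64 = 10560.
  V_q(n, t) = 1 + 44 + 880 + 10560 = 11485.
Step 2: q^n = 5^11 = 48828125.
Step 3: Hamming bound ⌊q^n / V_q(n,t)⌋ = ⌊48828125/11485⌋ = 4251.
Step 4: Compare |C| = 3574 to 4251: satisfied.
The claimed |C| lies below the Hamming bound.


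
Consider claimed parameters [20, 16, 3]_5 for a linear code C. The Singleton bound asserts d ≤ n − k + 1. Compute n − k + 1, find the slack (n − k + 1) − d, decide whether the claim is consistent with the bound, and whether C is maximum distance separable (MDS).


Singleton RHS = n − k + 1 = 5, slack = 2, bound satisfied, not MDS.

Singleton bound: d ≤ n − k + 1.
Here n = 20, k = 16, so n − k + 1 = 5.
Given d = 3, check d ≤ 5: YES.
Slack = (n − k + 1) − d = 2.
The code is NOT MDS (slack = 2 > 0).
Description: the claimed parameters are [20, 16, 3]_5; such a code would be non-MDS.


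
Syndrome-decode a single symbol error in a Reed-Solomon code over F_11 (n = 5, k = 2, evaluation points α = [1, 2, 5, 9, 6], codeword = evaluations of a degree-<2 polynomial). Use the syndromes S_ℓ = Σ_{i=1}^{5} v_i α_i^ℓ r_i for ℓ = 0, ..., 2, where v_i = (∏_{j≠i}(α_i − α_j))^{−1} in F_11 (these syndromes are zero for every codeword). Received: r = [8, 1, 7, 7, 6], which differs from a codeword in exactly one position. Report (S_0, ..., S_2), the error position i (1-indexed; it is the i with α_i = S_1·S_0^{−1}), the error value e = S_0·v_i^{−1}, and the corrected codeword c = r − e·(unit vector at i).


S = (4, 9, 1), error at position 3, error magnitude e = 5, c = [8, 1, 2, 7, 6].

Step 1: column multipliers v_i = (∏_{j≠i}(α_i − α_j))^{−1} mod 11.
  i = 1 (α = 1): (1−2)(1−5)(1−9)(1−6) = (−1)·(−4)·(−8)·(−5) = 160 ≡ 6, so v_1 = 6^{−1} = 2 (mod 11).
  i = 2 (α = 2): (2−1)(2−5)(2−9)(2−6) = 1·(−3)·(−7)·(−4) = −84 ≡ 4, so v_2 = 4^{−1} = 3 (mod 11).
  i = 3 (α = 5): (5−1)(5−2)(5−9)(5−6) = 4·3·(−4)·(−1) = 48 ≡ 4, so v_3 = 4^{−1} = 3 (mod 11).
  i = 4 (α = 9): (9−1)(9−2)(9−5)(9−6) = 8·7·4·3 = 672 ≡ 1, so v_4 = 1^{−1} = 1 (mod 11).
  i = 5 (α = 6): (6−1)(6−2)(6−5)(6−9) = 5·4·1·(−3) = −60 ≡ 6, so v_5 = 6^{−1} = 2 (mod 11).
  v = [2, 3, 3, 1, 2].
Step 2: syndromes of r = [8, 1, 7, 7, 6] (all sums mod 11).
  S_0 = Σ v_i r_i = 2·8 + 3·1 + 3·7 + 1·7 + 2·6 = 59 ≡ 4.
  S_1 = Σ v_i α_i r_i = 2·1·8 + 3·2·1 + 3·5·7 + 1·9·7 + 2·6·6 = 262 ≡ 9.
  α_i^2 mod 11 = [1, 4, 3, 4, 3].
  S_2 = Σ v_i α_i^2 r_i = 2·1·8 + 3·4·1 + 3·3·7 + 1·4·7 + 2·3·6 = 155 ≡ 1.
  S = (4, 9, 1) ≠ 0, so r is not a codeword (an error is present).
Step 3: locate the error. For a single error e at position i, S_ℓ = v_i·e·α_i^ℓ, so α_err = S_1/S_0.
  S_0^{−1} = 4^{−1} = 3 (mod 11), so α_err = 9·3 = 27 ≡ 5 = α_3. Error position i = 3.
  Consistency check: S_2/S_1 = 1·5 = 5 ≡ 5 = α_err ✓ (single-error assumption holds).
Step 4: error magnitude e = S_0/v_3 = S_0·∏_{j≠3}(α_3 − α_j) = 4·4 = 16 ≡ 5 (mod 11).
Step 5: correct position 3: c_3 = r_3 − e = 7 − 5 ≡ 2 (mod 11). Hence c = [8, 1, 2, 7, 6].
  Check: interpolating c through the α_i gives m(x) = 4 + 4·x (degree < 2) with m(α_i) = c_i for every i, so c is indeed a codeword.
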